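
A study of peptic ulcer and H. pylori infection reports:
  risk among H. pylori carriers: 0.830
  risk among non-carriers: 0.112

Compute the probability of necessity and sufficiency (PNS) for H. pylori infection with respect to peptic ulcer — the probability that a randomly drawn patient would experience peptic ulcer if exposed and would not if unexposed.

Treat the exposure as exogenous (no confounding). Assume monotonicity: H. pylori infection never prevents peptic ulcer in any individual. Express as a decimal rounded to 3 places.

Let p₁ = 0.83, p₀ = 0.112.
Under exogeneity and monotonicity, PNS = p₁ − p₀.
PNS = 0.83 − 0.112 = 0.718

PNS ≈ 0.718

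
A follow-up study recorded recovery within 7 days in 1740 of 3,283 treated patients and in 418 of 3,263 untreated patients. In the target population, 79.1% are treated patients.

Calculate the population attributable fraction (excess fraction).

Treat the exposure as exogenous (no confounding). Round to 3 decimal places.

PAF ≈ 0.713

p₁ = P(outcome | exposed) = 1740/3283 = 0.53
p₀ = P(outcome | unexposed) = 418/3263 = 0.1281
Overall risk P(Y=1) = π·p₁ + (1−π)·p₀ = 0.791×0.53 + 0.209×0.1281 = 0.44601.
Under exogeneity, PAF = [P(Y=1) − p₀] / P(Y=1).
PAF = (0.44601 − 0.1281) / 0.44601 ≈ 0.7128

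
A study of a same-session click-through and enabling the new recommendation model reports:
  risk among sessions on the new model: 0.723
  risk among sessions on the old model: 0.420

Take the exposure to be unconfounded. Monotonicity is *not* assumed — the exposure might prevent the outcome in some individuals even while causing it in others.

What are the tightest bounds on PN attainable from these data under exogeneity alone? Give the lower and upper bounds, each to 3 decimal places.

Let p₁ = 0.723, p₀ = 0.42.
Under exogeneity alone the bounds on PN are max{0,(p₁−p₀)/p₁} ≤ PN ≤ min{1,(1−p₀)/p₁}.
  lower = (p₁ − p₀)/p₁ = 0.303 / 0.723 ≈ 0.4191
  upper = min{1, (1 − p₀)/p₁} = 0.58 / 0.723 ≈ 0.8022

0.419 ≤ PN ≤ 0.802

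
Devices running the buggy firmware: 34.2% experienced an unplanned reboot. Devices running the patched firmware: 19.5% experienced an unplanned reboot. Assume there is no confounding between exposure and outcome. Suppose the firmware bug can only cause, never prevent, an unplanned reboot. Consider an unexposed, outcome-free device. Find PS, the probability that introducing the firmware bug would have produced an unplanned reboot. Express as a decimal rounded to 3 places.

PS ≈ 0.183

p₁ = 0.342, p₀ = 0.195.
Under exogeneity and monotonicity, PS = (p₁ − p₀) / (1 − p₀).
PS = (0.342 − 0.195) / (1 − 0.195) = 0.147 / 0.805 ≈ 0.1826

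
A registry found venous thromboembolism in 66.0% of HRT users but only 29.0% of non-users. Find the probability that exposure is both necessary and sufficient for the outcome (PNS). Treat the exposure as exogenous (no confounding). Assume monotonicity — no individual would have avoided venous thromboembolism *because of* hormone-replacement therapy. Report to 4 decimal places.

PNS ≈ 0.3700

p₁ = 0.66, p₀ = 0.29.
Under exogeneity and monotonicity, PNS = p₁ − p₀.
PNS = 0.66 − 0.29 = 0.37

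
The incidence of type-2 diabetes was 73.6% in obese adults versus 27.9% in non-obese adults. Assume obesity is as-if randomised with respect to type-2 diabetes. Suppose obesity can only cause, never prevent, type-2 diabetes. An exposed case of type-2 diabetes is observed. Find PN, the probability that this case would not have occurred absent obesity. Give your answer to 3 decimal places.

p₁ = 0.736, p₀ = 0.279.
Under exogeneity and monotonicity, PN = (p₁ − p₀) / p₁.
PN = (0.736 − 0.279) / 0.736 = 0.457 / 0.736 ≈ 0.6209

PN ≈ 0.621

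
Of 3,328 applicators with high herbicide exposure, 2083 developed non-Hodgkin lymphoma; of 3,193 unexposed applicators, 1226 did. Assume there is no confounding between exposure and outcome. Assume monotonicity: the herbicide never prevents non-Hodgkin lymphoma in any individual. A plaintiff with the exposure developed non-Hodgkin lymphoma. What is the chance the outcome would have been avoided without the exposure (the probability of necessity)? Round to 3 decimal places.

p₁ = P(outcome | exposed) = 2083/3328 = 0.6259
p₀ = P(outcome | unexposed) = 1226/3193 = 0.38396
Under exogeneity and monotonicity, PN = (p₁ − p₀) / p₁.
PN = (0.6259 − 0.38396) / 0.6259 = 0.24194 / 0.6259 ≈ 0.3865

PN ≈ 0.387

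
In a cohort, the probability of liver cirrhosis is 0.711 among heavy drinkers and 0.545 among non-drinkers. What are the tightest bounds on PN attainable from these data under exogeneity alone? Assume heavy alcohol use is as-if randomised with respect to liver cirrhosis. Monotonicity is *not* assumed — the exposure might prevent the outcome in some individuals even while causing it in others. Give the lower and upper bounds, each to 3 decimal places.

0.233 ≤ PN ≤ 0.640

Let p₁ = 0.711, p₀ = 0.545.
Under exogeneity alone the bounds on PN are max{0,(p₁−p₀)/p₁} ≤ PN ≤ min{1,(1−p₀)/p₁}.
  lower = (p₁ − p₀)/p₁ = 0.166 / 0.711 ≈ 0.2335
  upper = min{1, (1 − p₀)/p₁} = 0.455 / 0.711 ≈ 0.6399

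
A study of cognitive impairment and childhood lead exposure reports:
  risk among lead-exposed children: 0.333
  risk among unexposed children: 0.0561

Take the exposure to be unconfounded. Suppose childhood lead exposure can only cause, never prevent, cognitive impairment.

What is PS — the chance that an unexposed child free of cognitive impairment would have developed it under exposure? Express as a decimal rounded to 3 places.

PS ≈ 0.293

Let p₁ = 0.333, p₀ = 0.0561.
Under exogeneity and monotonicity, PS = (p₁ − p₀) / (1 − p₀).
PS = (0.333 − 0.0561) / (1 − 0.0561) = 0.2769 / 0.9439 ≈ 0.2934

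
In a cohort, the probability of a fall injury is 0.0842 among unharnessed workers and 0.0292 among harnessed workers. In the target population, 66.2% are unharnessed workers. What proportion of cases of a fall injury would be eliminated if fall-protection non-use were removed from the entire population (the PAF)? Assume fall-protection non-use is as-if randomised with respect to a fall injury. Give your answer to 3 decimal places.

PAF ≈ 0.555

Let p₁ = 0.0842, p₀ = 0.0292.
Overall risk P(Y=1) = π·p₁ + (1−π)·p₀ = 0.662×0.0842 + 0.338×0.0292 = 0.06561.
Under exogeneity, PAF = [P(Y=1) − p₀] / P(Y=1).
PAF = (0.06561 − 0.0292) / 0.06561 ≈ 0.5549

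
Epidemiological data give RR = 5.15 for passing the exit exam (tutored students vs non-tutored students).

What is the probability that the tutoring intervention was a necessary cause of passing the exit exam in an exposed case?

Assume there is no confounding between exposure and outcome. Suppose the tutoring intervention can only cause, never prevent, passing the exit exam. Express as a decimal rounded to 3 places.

PN ≈ 0.806

Under exogeneity and monotonicity, PN = (RR − 1) / RR = 1 − 1/RR.
PN = (5.15 − 1) / 5.15 = 4.15 / 5.15 ≈ 0.8058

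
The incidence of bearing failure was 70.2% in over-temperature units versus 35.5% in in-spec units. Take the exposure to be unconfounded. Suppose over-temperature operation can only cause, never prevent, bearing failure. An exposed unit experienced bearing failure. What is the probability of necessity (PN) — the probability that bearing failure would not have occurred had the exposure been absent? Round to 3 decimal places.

p₁ = 0.702, p₀ = 0.355.
Under exogeneity and monotonicity, PN = (p₁ − p₀) / p₁.
PN = (0.702 − 0.355) / 0.702 = 0.347 / 0.702 ≈ 0.4943

PN ≈ 0.494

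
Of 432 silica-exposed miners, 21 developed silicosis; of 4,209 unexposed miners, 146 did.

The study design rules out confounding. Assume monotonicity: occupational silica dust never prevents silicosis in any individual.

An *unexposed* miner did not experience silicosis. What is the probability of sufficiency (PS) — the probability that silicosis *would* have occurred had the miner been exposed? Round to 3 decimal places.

p₁ = P(outcome | exposed) = 21/432 = 0.048611
p₀ = P(outcome | unexposed) = 146/4209 = 0.034688
Under exogeneity and monotonicity, PS = (p₁ − p₀) / (1 − p₀).
PS = (0.048611 − 0.034688) / (1 − 0.034688) = 0.013924 / 0.96531 ≈ 0.0144

PS ≈ 0.014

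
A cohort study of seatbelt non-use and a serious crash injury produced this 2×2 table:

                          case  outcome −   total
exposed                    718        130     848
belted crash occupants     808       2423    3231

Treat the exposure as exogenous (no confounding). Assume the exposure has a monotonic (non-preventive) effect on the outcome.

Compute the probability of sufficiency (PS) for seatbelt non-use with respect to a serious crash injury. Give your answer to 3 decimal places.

PS ≈ 0.796

p₁ = P(outcome | exposed) = 718/848 = 0.8467
p₀ = P(outcome | unexposed) = 808/3231 = 0.25008
Under exogeneity and monotonicity, PS = (p₁ − p₀)/(1 − p₀).
PS = (0.8467 − 0.25008) / 0.74992 ≈ 0.7956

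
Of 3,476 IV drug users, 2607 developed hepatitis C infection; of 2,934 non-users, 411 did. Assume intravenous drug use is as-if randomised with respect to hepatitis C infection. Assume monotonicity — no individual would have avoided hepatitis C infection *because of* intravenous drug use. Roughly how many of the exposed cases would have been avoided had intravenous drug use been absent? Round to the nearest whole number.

about 2120 cases

p₁ = P(outcome | exposed) = 2607/3476 = 0.75
p₀ = P(outcome | unexposed) = 411/2934 = 0.14008
PN = (p₁ − p₀)/p₁ = (0.75 − 0.14008) / 0.75 ≈ 0.81322.
Attributable cases ≈ PN × (exposed cases) = 0.81322 × 2607 ≈ 2120.08.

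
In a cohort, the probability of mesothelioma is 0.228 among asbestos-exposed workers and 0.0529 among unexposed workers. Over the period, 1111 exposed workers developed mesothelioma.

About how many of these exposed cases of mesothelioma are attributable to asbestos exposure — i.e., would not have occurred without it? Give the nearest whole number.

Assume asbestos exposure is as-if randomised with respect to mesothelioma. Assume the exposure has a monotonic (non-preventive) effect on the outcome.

Let p₁ = 0.228, p₀ = 0.0529.
PN = (p₁ − p₀)/p₁ = (0.228 − 0.0529) / 0.228 ≈ 0.76798.
Attributable cases ≈ PN × (exposed cases) = 0.76798 × 1111 ≈ 853.23.

about 853 cases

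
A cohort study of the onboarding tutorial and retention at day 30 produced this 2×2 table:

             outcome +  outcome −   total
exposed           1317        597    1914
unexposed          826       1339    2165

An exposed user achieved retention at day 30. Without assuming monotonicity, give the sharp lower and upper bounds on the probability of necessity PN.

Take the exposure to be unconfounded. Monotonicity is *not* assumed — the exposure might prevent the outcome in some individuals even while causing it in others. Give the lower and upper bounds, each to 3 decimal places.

p₁ = P(outcome | exposed) = 1317/1914 = 0.68809
p₀ = P(outcome | unexposed) = 826/2165 = 0.38152
Under exogeneity alone the bounds on PN are max{0,(p₁−p₀)/p₁} ≤ PN ≤ min{1,(1−p₀)/p₁}.
  lower = (p₁ − p₀)/p₁ = 0.30656 / 0.68809 ≈ 0.4455
  upper = min{1, (1 − p₀)/p₁} = 0.61848 / 0.68809 ≈ 0.8988

0.446 ≤ PN ≤ 0.899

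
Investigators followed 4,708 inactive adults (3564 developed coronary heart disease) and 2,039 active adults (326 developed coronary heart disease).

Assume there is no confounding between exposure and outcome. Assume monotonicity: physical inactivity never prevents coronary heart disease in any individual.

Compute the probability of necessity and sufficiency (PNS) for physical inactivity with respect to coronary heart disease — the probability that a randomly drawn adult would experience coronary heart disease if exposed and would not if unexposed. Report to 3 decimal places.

PNS ≈ 0.597

p₁ = P(outcome | exposed) = 3564/4708 = 0.75701
p₀ = P(outcome | unexposed) = 326/2039 = 0.15988
Under exogeneity and monotonicity, PNS = p₁ − p₀.
PNS = 0.75701 − 0.15988 = 0.59713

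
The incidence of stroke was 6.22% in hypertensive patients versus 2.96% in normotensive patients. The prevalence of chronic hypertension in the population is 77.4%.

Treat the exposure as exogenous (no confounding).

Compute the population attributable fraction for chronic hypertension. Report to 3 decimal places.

PAF ≈ 0.460

p₁ = 0.0622, p₀ = 0.0296.
Overall risk P(Y=1) = π·p₁ + (1−π)·p₀ = 0.774×0.0622 + 0.226×0.0296 = 0.054832.
Under exogeneity, PAF = [P(Y=1) − p₀] / P(Y=1).
PAF = (0.054832 − 0.0296) / 0.054832 ≈ 0.4602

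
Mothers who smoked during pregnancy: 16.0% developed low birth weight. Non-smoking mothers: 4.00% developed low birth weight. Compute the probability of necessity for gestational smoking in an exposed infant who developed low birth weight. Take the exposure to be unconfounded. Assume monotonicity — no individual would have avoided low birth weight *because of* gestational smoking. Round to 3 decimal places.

PN ≈ 0.750

p₁ = 0.16, p₀ = 0.04.
Under exogeneity and monotonicity, PN = (p₁ − p₀) / p₁.
PN = (0.16 − 0.04) / 0.16 = 0.12 / 0.16 ≈ 0.7500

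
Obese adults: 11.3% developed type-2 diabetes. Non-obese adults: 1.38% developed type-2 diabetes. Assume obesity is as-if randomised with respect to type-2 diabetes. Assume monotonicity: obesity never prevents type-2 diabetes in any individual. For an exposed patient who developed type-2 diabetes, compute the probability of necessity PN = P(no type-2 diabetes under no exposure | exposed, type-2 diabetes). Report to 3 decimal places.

p₁ = 0.113, p₀ = 0.0138.
Under exogeneity and monotonicity, PN = (p₁ − p₀) / p₁.
PN = (0.113 − 0.0138) / 0.113 = 0.0992 / 0.113 ≈ 0.8779

PN ≈ 0.878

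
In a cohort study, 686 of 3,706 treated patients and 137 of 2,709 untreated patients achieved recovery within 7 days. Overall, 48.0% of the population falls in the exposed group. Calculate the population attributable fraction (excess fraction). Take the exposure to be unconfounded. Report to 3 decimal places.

PAF ≈ 0.561

p₁ = P(outcome | exposed) = 686/3706 = 0.18511
p₀ = P(outcome | unexposed) = 137/2709 = 0.050572
Overall risk P(Y=1) = π·p₁ + (1−π)·p₀ = 0.48×0.18511 + 0.52×0.050572 = 0.11515.
Under exogeneity, PAF = [P(Y=1) − p₀] / P(Y=1).
PAF = (0.11515 − 0.050572) / 0.11515 ≈ 0.5608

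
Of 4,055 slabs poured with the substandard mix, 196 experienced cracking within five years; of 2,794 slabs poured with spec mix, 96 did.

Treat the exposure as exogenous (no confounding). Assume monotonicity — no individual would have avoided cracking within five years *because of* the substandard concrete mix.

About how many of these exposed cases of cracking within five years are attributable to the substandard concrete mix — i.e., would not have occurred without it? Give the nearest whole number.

about 57 cases

p₁ = P(outcome | exposed) = 196/4055 = 0.048335
p₀ = P(outcome | unexposed) = 96/2794 = 0.034359
PN = (p₁ − p₀)/p₁ = (0.048335 − 0.034359) / 0.048335 ≈ 0.28915.
Attributable cases ≈ PN × (exposed cases) = 0.28915 × 196 ≈ 56.67.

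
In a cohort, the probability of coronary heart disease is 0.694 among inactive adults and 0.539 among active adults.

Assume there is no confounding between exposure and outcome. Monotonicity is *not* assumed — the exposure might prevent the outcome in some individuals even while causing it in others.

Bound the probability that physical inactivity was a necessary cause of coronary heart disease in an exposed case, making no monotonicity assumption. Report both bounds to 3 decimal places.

0.223 ≤ PN ≤ 0.664

Let p₁ = 0.694, p₀ = 0.539.
Under exogeneity alone the bounds on PN are max{0,(p₁−p₀)/p₁} ≤ PN ≤ min{1,(1−p₀)/p₁}.
  lower = (p₁ − p₀)/p₁ = 0.155 / 0.694 ≈ 0.2233
  upper = min{1, (1 − p₀)/p₁} = 0.461 / 0.694 ≈ 0.6643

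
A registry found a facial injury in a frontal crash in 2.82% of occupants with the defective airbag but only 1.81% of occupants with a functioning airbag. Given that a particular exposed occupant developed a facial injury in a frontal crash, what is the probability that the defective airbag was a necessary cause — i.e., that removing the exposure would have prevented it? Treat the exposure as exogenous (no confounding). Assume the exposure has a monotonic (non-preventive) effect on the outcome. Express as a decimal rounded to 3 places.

p₁ = 0.0282, p₀ = 0.0181.
Under exogeneity and monotonicity, PN = (p₁ − p₀) / p₁.
PN = (0.0282 − 0.0181) / 0.0282 = 0.0101 / 0.0282 ≈ 0.3582

PN ≈ 0.358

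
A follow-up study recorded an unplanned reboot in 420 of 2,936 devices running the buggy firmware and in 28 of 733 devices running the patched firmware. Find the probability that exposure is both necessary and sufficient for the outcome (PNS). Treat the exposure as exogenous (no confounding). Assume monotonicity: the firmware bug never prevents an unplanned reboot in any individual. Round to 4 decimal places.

p₁ = P(outcome | exposed) = 420/2936 = 0.14305
p₀ = P(outcome | unexposed) = 28/733 = 0.038199
Under exogeneity and monotonicity, PNS = p₁ − p₀.
PNS = 0.14305 − 0.038199 = 0.10485

PNS ≈ 0.1049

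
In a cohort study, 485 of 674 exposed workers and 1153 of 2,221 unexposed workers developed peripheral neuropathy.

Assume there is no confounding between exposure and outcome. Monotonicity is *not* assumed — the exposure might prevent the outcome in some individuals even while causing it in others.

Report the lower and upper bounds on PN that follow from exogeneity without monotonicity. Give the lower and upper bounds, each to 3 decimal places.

0.279 ≤ PN ≤ 0.668

p₁ = P(outcome | exposed) = 485/674 = 0.71958
p₀ = P(outcome | unexposed) = 1153/2221 = 0.51914
Under exogeneity alone the bounds on PN are max{0,(p₁−p₀)/p₁} ≤ PN ≤ min{1,(1−p₀)/p₁}.
  lower = (p₁ − p₀)/p₁ = 0.20045 / 0.71958 ≈ 0.2786
  upper = min{1, (1 − p₀)/p₁} = 0.48086 / 0.71958 ≈ 0.6683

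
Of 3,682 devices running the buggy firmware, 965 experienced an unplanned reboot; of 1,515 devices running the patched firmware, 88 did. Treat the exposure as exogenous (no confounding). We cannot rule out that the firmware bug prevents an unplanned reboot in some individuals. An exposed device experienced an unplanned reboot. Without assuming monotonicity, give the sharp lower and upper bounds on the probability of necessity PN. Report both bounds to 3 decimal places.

p₁ = P(outcome | exposed) = 965/3682 = 0.26209
p₀ = P(outcome | unexposed) = 88/1515 = 0.058086
Under exogeneity alone the bounds on PN are max{0,(p₁−p₀)/p₁} ≤ PN ≤ min{1,(1−p₀)/p₁}.
  lower = (p₁ − p₀)/p₁ = 0.204 / 0.26209 ≈ 0.7784
  upper = min{1, (1 − p₀)/p₁} = 0.94191 / 0.26209 ≈ 3.5939 → capped at 1

0.778 ≤ PN ≤ 1.000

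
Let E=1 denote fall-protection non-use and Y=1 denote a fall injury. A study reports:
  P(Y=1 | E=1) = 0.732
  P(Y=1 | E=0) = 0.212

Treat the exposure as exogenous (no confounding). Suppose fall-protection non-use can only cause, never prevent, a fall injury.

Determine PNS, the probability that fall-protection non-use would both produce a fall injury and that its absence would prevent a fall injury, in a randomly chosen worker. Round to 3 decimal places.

PNS ≈ 0.520

Let p₁ = 0.732, p₀ = 0.212.
Under exogeneity and monotonicity, PNS = p₁ − p₀.
PNS = 0.732 − 0.212 = 0.52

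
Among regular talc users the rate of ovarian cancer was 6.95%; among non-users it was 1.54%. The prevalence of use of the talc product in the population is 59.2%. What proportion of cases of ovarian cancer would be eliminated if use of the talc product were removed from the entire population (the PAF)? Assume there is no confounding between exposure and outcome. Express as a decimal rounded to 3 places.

PAF ≈ 0.675

p₁ = 0.0695, p₀ = 0.0154.
Overall risk P(Y=1) = π·p₁ + (1−π)·p₀ = 0.592×0.0695 + 0.408×0.0154 = 0.047427.
Under exogeneity, PAF = [P(Y=1) − p₀] / P(Y=1).
PAF = (0.047427 − 0.0154) / 0.047427 ≈ 0.6753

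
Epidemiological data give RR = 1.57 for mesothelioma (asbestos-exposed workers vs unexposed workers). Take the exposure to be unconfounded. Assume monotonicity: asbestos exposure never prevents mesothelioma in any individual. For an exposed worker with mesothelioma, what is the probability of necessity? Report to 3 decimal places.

PN ≈ 0.363

Under exogeneity and monotonicity, PN = (RR − 1) / RR = 1 − 1/RR.
PN = (1.57 − 1) / 1.57 = 0.57 / 1.57 ≈ 0.3631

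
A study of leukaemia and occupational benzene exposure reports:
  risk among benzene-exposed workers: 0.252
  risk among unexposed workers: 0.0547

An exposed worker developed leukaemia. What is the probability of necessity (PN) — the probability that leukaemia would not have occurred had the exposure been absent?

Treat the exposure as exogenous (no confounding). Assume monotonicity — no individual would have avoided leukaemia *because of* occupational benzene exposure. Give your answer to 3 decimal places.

PN ≈ 0.783

Let p₁ = 0.252, p₀ = 0.0547.
Under exogeneity and monotonicity, PN = (p₁ − p₀) / p₁.
PN = (0.252 − 0.0547) / 0.252 = 0.1973 / 0.252 ≈ 0.7829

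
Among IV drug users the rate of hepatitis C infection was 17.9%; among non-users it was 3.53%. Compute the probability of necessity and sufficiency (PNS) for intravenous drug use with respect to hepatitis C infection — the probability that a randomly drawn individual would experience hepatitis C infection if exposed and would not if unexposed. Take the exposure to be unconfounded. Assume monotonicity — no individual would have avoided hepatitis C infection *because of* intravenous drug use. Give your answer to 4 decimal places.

PNS ≈ 0.1437

p₁ = 0.179, p₀ = 0.0353.
Under exogeneity and monotonicity, PNS = p₁ − p₀.
PNS = 0.179 − 0.0353 = 0.1437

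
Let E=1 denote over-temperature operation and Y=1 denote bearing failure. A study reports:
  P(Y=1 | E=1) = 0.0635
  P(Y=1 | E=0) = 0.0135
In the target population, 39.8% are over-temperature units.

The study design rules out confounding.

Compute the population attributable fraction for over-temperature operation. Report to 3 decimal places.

Let p₁ = 0.0635, p₀ = 0.0135.
Overall risk P(Y=1) = π·p₁ + (1−π)·p₀ = 0.398×0.0635 + 0.602×0.0135 = 0.0334.
Under exogeneity, PAF = [P(Y=1) − p₀] / P(Y=1).
PAF = (0.0334 − 0.0135) / 0.0334 ≈ 0.5958

PAF ≈ 0.596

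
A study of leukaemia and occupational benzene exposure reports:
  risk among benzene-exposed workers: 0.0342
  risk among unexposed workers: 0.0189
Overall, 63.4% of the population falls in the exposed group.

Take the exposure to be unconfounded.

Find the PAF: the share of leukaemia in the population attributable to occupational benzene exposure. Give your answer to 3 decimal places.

PAF ≈ 0.339

Let p₁ = 0.0342, p₀ = 0.0189.
Overall risk P(Y=1) = π·p₁ + (1−π)·p₀ = 0.634×0.0342 + 0.366×0.0189 = 0.0286.
Under exogeneity, PAF = [P(Y=1) − p₀] / P(Y=1).
PAF = (0.0286 − 0.0189) / 0.0286 ≈ 0.3392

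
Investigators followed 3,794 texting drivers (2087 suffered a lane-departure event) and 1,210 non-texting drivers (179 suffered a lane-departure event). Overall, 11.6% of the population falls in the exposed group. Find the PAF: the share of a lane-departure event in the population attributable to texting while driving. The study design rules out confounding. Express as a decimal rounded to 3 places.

PAF ≈ 0.240

p₁ = P(outcome | exposed) = 2087/3794 = 0.55008
p₀ = P(outcome | unexposed) = 179/1210 = 0.14793
Overall risk P(Y=1) = π·p₁ + (1−π)·p₀ = 0.116×0.55008 + 0.884×0.14793 = 0.19458.
Under exogeneity, PAF = [P(Y=1) − p₀] / P(Y=1).
PAF = (0.19458 − 0.14793) / 0.19458 ≈ 0.2397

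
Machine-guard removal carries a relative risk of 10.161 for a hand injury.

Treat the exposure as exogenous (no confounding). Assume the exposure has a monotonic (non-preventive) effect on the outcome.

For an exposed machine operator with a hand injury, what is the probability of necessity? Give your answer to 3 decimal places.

PN ≈ 0.902

Under exogeneity and monotonicity, PN = (RR − 1) / RR = 1 − 1/RR.
PN = (10.161 − 1) / 10.161 = 9.161 / 10.161 ≈ 0.9016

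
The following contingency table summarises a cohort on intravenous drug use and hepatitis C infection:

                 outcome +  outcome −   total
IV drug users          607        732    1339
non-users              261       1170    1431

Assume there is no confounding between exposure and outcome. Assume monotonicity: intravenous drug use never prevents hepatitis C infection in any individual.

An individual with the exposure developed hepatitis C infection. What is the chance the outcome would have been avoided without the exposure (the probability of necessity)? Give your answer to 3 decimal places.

PN ≈ 0.598

p₁ = P(outcome | exposed) = 607/1339 = 0.45332
p₀ = P(outcome | unexposed) = 261/1431 = 0.18239
Under exogeneity and monotonicity, PN = (p₁ − p₀)/p₁.
PN = (0.45332 − 0.18239) / 0.45332 ≈ 0.5977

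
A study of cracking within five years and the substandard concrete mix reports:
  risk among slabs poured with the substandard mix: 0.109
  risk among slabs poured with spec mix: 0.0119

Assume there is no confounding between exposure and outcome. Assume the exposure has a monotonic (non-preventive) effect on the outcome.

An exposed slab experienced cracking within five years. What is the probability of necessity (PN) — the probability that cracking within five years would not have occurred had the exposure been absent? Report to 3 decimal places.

PN ≈ 0.891

Let p₁ = 0.109, p₀ = 0.0119.
Under exogeneity and monotonicity, PN = (p₁ − p₀) / p₁.
PN = (0.109 − 0.0119) / 0.109 = 0.0971 / 0.109 ≈ 0.8908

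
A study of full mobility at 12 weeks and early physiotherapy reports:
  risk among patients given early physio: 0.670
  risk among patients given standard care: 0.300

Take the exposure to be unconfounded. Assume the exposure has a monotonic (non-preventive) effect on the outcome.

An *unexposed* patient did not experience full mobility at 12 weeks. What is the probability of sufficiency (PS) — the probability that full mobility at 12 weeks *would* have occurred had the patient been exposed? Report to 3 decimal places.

PS ≈ 0.529

Let p₁ = 0.67, p₀ = 0.3.
Under exogeneity and monotonicity, PS = (p₁ − p₀) / (1 − p₀).
PS = (0.67 − 0.3) / (1 − 0.3) = 0.37 / 0.7 ≈ 0.5286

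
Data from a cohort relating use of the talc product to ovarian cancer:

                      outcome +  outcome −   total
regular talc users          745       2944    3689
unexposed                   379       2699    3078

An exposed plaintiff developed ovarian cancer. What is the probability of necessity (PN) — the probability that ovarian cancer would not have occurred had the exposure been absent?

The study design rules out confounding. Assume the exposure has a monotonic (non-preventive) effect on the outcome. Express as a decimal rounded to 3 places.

p₁ = P(outcome | exposed) = 745/3689 = 0.20195
p₀ = P(outcome | unexposed) = 379/3078 = 0.12313
Under exogeneity and monotonicity, PN = (p₁ − p₀) / p₁.
PN = (0.20195 − 0.12313) / 0.20195 = 0.07882 / 0.20195 ≈ 0.3903

PN ≈ 0.390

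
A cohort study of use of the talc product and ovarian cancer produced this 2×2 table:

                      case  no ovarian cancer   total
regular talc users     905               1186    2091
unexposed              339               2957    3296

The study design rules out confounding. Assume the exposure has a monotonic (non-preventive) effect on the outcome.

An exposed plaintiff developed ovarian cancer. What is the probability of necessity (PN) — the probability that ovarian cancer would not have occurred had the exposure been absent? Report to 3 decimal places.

PN ≈ 0.762

p₁ = P(outcome | exposed) = 905/2091 = 0.43281
p₀ = P(outcome | unexposed) = 339/3296 = 0.10285
Under exogeneity and monotonicity, PN = (p₁ − p₀) / p₁.
PN = (0.43281 − 0.10285) / 0.43281 = 0.32996 / 0.43281 ≈ 0.7624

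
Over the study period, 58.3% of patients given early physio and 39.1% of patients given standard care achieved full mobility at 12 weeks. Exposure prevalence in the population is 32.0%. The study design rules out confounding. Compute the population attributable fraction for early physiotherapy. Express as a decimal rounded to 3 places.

PAF ≈ 0.136

p₁ = 0.583, p₀ = 0.391.
Overall risk P(Y=1) = π·p₁ + (1−π)·p₀ = 0.32×0.583 + 0.68×0.391 = 0.45244.
Under exogeneity, PAF = [P(Y=1) − p₀] / P(Y=1).
PAF = (0.45244 − 0.391) / 0.45244 ≈ 0.1358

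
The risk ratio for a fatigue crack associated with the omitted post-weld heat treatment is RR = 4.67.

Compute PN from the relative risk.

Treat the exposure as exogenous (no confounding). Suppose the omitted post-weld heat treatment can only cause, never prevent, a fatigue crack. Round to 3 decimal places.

PN ≈ 0.786

Under exogeneity and monotonicity, PN = (RR − 1) / RR = 1 − 1/RR.
PN = (4.67 − 1) / 4.67 = 3.67 / 4.67 ≈ 0.7859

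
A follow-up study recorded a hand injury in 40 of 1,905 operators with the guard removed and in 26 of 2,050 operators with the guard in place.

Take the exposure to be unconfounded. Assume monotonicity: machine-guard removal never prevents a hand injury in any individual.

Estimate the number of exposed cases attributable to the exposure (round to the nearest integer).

about 16 cases

p₁ = P(outcome | exposed) = 40/1905 = 0.020997
p₀ = P(outcome | unexposed) = 26/2050 = 0.012683
PN = (p₁ − p₀)/p₁ = (0.020997 − 0.012683) / 0.020997 ≈ 0.39598.
Attributable cases ≈ PN × (exposed cases) = 0.39598 × 40 ≈ 15.84.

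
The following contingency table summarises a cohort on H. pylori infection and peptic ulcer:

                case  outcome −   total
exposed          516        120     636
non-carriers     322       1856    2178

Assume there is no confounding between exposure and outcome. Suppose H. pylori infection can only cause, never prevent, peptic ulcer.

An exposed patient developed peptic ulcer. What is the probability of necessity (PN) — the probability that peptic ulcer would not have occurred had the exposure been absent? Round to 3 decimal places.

PN ≈ 0.818

p₁ = P(outcome | exposed) = 516/636 = 0.81132
p₀ = P(outcome | unexposed) = 322/2178 = 0.14784
Under exogeneity and monotonicity, PN = (p₁ − p₀)/p₁.
PN = (0.81132 − 0.14784) / 0.81132 ≈ 0.8178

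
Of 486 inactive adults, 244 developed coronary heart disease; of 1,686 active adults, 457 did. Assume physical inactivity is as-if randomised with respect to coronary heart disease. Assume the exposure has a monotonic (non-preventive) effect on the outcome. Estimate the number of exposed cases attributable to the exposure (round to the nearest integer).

p₁ = P(outcome | exposed) = 244/486 = 0.50206
p₀ = P(outcome | unexposed) = 457/1686 = 0.27106
PN = (p₁ − p₀)/p₁ = (0.50206 − 0.27106) / 0.50206 ≈ 0.46011.
Attributable cases ≈ PN × (exposed cases) = 0.46011 × 244 ≈ 112.27.

about 112 cases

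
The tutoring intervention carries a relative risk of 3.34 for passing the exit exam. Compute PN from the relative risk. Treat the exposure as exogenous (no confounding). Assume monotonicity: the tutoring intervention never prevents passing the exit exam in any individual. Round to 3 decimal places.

Under exogeneity and monotonicity, PN = (RR − 1) / RR = 1 − 1/RR.
PN = (3.34 − 1) / 3.34 = 2.34 / 3.34 ≈ 0.7006

PN ≈ 0.701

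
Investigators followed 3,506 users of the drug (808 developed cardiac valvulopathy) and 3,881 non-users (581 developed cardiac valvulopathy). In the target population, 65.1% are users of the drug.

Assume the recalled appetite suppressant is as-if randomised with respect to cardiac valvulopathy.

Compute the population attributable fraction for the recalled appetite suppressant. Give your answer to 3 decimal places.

PAF ≈ 0.260

p₁ = P(outcome | exposed) = 808/3506 = 0.23046
p₀ = P(outcome | unexposed) = 581/3881 = 0.1497
Overall risk P(Y=1) = π·p₁ + (1−π)·p₀ = 0.651×0.23046 + 0.349×0.1497 = 0.20228.
Under exogeneity, PAF = [P(Y=1) − p₀] / P(Y=1).
PAF = (0.20228 − 0.1497) / 0.20228 ≈ 0.2599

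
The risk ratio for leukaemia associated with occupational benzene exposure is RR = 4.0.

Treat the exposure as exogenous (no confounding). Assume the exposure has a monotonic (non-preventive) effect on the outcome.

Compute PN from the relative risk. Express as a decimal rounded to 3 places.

PN ≈ 0.750

Under exogeneity and monotonicity, PN = (RR − 1) / RR = 1 − 1/RR.
PN = (4.0 − 1) / 4.0 = 3 / 4.0 ≈ 0.7500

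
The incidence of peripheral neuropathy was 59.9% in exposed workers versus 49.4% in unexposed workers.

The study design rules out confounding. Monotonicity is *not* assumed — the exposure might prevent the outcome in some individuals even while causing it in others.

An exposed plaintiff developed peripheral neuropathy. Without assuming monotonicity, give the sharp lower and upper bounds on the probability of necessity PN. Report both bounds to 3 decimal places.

p₁ = 0.599, p₀ = 0.494.
Under exogeneity alone the bounds on PN are max{0,(p₁−p₀)/p₁} ≤ PN ≤ min{1,(1−p₀)/p₁}.
  lower = (p₁ − p₀)/p₁ = 0.105 / 0.599 ≈ 0.1753
  upper = min{1, (1 − p₀)/p₁} = 0.506 / 0.599 ≈ 0.8447

0.175 ≤ PN ≤ 0.845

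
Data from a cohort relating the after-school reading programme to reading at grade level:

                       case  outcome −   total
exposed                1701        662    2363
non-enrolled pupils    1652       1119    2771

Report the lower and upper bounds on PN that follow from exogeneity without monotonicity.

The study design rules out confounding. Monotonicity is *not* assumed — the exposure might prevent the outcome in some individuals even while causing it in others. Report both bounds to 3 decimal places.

p₁ = P(outcome | exposed) = 1701/2363 = 0.71985
p₀ = P(outcome | unexposed) = 1652/2771 = 0.59617
Under exogeneity alone the bounds on PN are max{0,(p₁−p₀)/p₁} ≤ PN ≤ min{1,(1−p₀)/p₁}.
  lower = (p₁ − p₀)/p₁ = 0.12367 / 0.71985 ≈ 0.1718
  upper = min{1, (1 − p₀)/p₁} = 0.40383 / 0.71985 ≈ 0.5610

0.172 ≤ PN ≤ 0.561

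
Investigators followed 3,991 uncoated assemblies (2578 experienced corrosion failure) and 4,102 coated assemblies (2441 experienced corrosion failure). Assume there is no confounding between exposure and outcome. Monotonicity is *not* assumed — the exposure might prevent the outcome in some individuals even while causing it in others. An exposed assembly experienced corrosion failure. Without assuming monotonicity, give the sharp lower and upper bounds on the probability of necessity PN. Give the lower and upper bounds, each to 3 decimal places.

0.079 ≤ PN ≤ 0.627

p₁ = P(outcome | exposed) = 2578/3991 = 0.64595
p₀ = P(outcome | unexposed) = 2441/4102 = 0.59508
Under exogeneity alone the bounds on PN are max{0,(p₁−p₀)/p₁} ≤ PN ≤ min{1,(1−p₀)/p₁}.
  lower = (p₁ − p₀)/p₁ = 0.050878 / 0.64595 ≈ 0.0788
  upper = min{1, (1 − p₀)/p₁} = 0.40492 / 0.64595 ≈ 0.6269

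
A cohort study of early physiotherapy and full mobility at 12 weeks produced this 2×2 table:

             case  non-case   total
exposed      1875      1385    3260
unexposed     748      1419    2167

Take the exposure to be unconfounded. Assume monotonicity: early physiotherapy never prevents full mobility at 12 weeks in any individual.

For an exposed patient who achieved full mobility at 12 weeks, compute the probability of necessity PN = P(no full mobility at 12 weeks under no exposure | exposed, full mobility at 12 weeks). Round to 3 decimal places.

p₁ = P(outcome | exposed) = 1875/3260 = 0.57515
p₀ = P(outcome | unexposed) = 748/2167 = 0.34518
Under exogeneity and monotonicity, PN = (p₁ − p₀) / p₁.
PN = (0.57515 − 0.34518) / 0.57515 = 0.22998 / 0.57515 ≈ 0.3999

PN ≈ 0.400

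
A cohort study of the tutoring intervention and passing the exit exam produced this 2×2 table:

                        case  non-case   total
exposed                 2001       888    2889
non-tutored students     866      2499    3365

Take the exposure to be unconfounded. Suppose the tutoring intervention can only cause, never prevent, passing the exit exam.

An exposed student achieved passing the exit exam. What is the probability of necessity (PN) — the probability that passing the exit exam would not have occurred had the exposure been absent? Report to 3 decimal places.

PN ≈ 0.628

p₁ = P(outcome | exposed) = 2001/2889 = 0.69263
p₀ = P(outcome | unexposed) = 866/3365 = 0.25736
Under exogeneity and monotonicity, PN = (p₁ − p₀) / p₁.
PN = (0.69263 − 0.25736) / 0.69263 = 0.43527 / 0.69263 ≈ 0.6284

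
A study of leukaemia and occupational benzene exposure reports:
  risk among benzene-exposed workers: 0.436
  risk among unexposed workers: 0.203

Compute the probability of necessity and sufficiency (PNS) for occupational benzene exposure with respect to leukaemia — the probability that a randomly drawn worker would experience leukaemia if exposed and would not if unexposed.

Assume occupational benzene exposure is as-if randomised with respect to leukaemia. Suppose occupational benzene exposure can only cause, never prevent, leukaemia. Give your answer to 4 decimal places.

PNS ≈ 0.2330

Let p₁ = 0.436, p₀ = 0.203.
Under exogeneity and monotonicity, PNS = p₁ − p₀.
PNS = 0.436 − 0.203 = 0.233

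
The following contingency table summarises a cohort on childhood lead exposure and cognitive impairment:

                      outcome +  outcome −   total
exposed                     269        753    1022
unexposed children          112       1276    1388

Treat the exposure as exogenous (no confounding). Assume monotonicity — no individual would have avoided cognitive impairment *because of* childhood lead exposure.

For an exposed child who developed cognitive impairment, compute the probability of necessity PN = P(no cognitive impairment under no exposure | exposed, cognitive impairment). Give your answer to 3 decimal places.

PN ≈ 0.693

p₁ = P(outcome | exposed) = 269/1022 = 0.26321
p₀ = P(outcome | unexposed) = 112/1388 = 0.080692
Under exogeneity and monotonicity, PN = (p₁ − p₀) / p₁.
PN = (0.26321 − 0.080692) / 0.26321 = 0.18252 / 0.26321 ≈ 0.6934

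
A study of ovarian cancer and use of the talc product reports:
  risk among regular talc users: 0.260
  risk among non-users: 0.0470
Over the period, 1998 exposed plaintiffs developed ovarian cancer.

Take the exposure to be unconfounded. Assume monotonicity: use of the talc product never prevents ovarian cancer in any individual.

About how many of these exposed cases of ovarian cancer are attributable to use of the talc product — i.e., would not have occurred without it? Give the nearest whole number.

about 1637 cases

Let p₁ = 0.26, p₀ = 0.047.
PN = (p₁ − p₀)/p₁ = (0.26 − 0.047) / 0.26 ≈ 0.81923.
Attributable cases ≈ PN × (exposed cases) = 0.81923 × 1998 ≈ 1636.82.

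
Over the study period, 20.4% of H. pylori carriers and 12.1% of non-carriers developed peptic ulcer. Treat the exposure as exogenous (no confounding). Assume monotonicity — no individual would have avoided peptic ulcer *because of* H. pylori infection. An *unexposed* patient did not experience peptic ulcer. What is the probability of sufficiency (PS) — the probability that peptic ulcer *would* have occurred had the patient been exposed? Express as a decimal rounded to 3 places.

p₁ = 0.204, p₀ = 0.121.
Under exogeneity and monotonicity, PS = (p₁ − p₀) / (1 − p₀).
PS = (0.204 − 0.121) / (1 − 0.121) = 0.083 / 0.879 ≈ 0.0944

PS ≈ 0.094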